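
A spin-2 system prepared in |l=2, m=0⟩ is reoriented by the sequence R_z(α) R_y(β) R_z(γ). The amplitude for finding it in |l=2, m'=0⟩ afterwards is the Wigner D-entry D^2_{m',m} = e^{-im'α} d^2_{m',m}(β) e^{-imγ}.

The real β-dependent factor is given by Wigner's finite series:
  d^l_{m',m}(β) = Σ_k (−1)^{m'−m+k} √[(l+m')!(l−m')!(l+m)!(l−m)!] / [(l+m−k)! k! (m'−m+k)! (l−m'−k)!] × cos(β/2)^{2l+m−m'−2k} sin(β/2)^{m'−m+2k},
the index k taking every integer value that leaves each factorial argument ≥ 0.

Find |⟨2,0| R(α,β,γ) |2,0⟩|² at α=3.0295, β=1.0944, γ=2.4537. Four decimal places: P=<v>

P=0.0341

First d^2_{0,0}(β=1.0944), then the phase factors e^{-i(0)α} and e^{-i(0)γ}:
With c≡cos(β/2)=0.853985 and s≡sin(β/2)=0.520298, N=[2·2·2·2]^{1/2}=4.000000
Admissible k: 0..2 (factorial args all ≥0)
  k=0: (−1)^0·4.0000/(4)·0.8540^4·0.5203^0 = +0.531864
  k=1: (−1)^1·4.0000/(1)·0.8540^2·0.5203^2 = -0.789705
  k=2: (−1)^2·4.0000/(4)·0.8540^0·0.5203^4 = +0.073284
d^2_{0,0}(1.0944) = +0.531864 -0.789705 +0.073284 = -0.184557
|D^2_{0,0}|² = |d^2_{0,0}(β)|² = (-0.184557)² = 0.034061 (the z-rotation phases have unit modulus)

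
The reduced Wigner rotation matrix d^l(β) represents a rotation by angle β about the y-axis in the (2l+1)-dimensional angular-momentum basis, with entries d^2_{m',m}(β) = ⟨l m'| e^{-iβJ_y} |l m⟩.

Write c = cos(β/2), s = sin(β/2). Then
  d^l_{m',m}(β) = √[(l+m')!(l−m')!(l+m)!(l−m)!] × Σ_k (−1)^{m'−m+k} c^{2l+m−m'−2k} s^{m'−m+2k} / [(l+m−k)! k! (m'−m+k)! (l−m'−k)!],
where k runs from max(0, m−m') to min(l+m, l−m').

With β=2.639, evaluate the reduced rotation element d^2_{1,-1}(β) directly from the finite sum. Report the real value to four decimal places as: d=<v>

d^2_{1,-1}(β=2.639) via Wigner's sum:
With c≡cos(β/2)=0.248660 and s≡sin(β/2)=0.968591, N=[6·1·1·6]^{1/2}=6.000000
k∈{0,1} keeps every argument non-negative
  k=0: (−1)^2·6.0000/(2)·0.2487^2·0.9686^2 = +0.174026
  k=1: (−1)^3·6.0000/(6)·0.2487^0·0.9686^4 = -0.880160
d^2_{1,-1}(2.639) = +0.174026 -0.880160 = -0.706134

d=-0.7061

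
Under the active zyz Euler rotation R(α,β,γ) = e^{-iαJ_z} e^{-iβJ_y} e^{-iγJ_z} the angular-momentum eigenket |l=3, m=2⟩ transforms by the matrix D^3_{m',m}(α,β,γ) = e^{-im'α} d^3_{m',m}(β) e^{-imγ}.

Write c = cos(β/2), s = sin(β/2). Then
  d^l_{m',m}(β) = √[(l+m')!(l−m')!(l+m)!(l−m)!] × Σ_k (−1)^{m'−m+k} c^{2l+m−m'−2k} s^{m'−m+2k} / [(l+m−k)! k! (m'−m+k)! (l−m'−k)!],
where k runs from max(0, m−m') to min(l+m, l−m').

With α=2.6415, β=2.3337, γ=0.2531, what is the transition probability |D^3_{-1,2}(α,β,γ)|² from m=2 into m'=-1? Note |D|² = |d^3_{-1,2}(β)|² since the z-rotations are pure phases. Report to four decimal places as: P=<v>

P=0.2688

D^3_{-1,2}(2.6415,2.3337,0.2531) = e^{-i·-1·2.6415}·d^3_{-1,2}(2.3337)·e^{-i·2·0.2531}. Compute d first:
c=cos(2.3337/2)=0.393050, s=sin(2.3337/2)=0.919517; N=√[2·24·120·1]=75.894664
k: max(0,(2)−(-1))=3 … min(3+(2),3−(-1))=4
  k=3: (−1)^0·75.8947/(12)·0.3931^3·0.9195^3 = +0.298575
  k=4: (−1)^1·75.8947/(24)·0.3931^1·0.9195^5 = -0.817047
d^3_{-1,2}(2.3337) = +0.298575 -0.817047 = -0.518472
|D^3_{-1,2}|² = |d^3_{-1,2}(β)|² = (-0.518472)² = 0.268813 (the z-rotation phases have unit modulus)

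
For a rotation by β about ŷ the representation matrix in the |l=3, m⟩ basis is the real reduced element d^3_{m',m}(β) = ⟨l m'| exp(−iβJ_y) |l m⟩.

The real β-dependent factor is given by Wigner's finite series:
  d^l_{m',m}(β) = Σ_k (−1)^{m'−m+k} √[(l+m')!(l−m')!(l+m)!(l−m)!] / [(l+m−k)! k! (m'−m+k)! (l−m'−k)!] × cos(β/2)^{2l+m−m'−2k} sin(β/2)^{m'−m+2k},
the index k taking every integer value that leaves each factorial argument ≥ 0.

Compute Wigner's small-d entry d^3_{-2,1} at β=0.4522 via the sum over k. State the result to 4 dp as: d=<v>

d^3_{-2,1}(β=0.4522) via Wigner's sum:
c=cos(0.4522/2)=0.974548, s=sin(0.4522/2)=0.224179; N=√[1·120·24·2]=75.894664
The bounds max(0,m−m')=3 and min(l+m,l−m')=4 give 2 terms
  k=3: (−1)^0·75.8947/(12)·0.9745^3·0.2242^3 = +0.065951
  k=4: (−1)^1·75.8947/(24)·0.9745^1·0.2242^5 = -0.001745
d^3_{-2,1}(0.4522) = +0.065951 -0.001745 = +0.064206

d=0.0642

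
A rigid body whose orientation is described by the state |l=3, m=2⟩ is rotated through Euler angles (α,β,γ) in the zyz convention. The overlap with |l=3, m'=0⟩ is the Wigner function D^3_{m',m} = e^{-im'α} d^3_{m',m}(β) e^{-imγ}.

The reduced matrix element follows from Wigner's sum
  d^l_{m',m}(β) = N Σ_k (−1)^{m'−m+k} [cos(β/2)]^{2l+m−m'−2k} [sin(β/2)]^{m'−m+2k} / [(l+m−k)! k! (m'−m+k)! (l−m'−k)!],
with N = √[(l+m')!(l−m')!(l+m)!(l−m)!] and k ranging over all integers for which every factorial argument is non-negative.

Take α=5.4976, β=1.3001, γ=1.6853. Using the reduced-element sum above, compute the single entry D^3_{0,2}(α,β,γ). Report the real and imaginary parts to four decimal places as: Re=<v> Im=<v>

Re=-0.3311 Im=0.0772

First d^3_{0,2}(β=1.3001), then the phase factors e^{-i(0)α} and e^{-i(2)γ}:
c=cos(1.3001/2)=0.796054, s=sin(1.3001/2)=0.605226; N=√[6·6·120·1]=65.726707
k∈{2,3} keeps every argument non-negative
  k=2: (−1)^0·65.7267/(12)·0.7961^4·0.6052^2 = +0.805685
  k=3: (−1)^1·65.7267/(12)·0.7961^2·0.6052^4 = -0.465711
d^3_{0,2}(1.3001) = +0.805685 -0.465711 = +0.339974
Attach z-rotation phases: D = e^{-i(0)(5.4976)}·(+0.339974)·e^{-i(2)(1.6853)} = -0.331098+0.077178i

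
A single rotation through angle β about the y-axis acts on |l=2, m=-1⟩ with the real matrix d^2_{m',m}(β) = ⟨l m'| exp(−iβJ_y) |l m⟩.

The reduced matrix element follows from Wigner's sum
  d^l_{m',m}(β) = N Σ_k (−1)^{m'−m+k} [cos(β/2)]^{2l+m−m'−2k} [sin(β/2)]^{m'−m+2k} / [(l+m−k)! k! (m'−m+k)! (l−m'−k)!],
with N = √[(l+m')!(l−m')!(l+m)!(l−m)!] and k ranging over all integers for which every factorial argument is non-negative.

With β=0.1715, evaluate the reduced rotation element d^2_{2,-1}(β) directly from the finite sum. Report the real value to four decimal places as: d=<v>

d^2_{2,-1}(β=0.1715) via Wigner's sum:
Half-angle: c=0.996326, s=0.085645. N=√(24·1·1·6)=12.000000
k∈{0} keeps every argument non-negative
  k=0: (−1)^3·12.0000/(6)·0.9963^1·0.0856^3 = -0.001252
d^2_{2,-1}(0.1715) = -0.001252

d=-0.0013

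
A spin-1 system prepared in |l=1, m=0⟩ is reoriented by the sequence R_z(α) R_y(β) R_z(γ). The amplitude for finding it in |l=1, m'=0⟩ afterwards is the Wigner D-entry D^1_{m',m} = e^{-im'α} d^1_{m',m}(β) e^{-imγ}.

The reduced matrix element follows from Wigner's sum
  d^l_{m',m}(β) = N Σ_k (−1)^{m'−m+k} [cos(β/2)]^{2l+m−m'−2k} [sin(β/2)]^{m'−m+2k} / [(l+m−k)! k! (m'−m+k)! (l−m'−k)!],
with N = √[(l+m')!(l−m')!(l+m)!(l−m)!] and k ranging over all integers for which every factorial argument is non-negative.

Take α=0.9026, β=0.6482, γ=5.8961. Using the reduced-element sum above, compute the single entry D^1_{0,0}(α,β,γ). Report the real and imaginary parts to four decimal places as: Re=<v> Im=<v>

Re=0.7972 Im=0.0000

Split into d^1_{0,0}(β=0.6482) × two z-phases.
c=cos(0.6482/2)=0.947938, s=sin(0.6482/2)=0.318456; N=√[1·1·1·1]=1.000000
k: max(0,(0)−(0))=0 … min(1+(0),1−(0))=1
  k=0: (−1)^0·1.0000/(1)·0.9479^2·0.3185^0 = +0.898586
  k=1: (−1)^1·1.0000/(1)·0.9479^0·0.3185^2 = -0.101414
d^1_{0,0}(0.6482) = +0.898586 -0.101414 = +0.797172
Phases: e^{-i·(0)·0.9026}=+1.000000+0.000000i, e^{-i·(0)·5.8961}=+1.000000+0.000000i ⇒ D=+0.797172+0.000000i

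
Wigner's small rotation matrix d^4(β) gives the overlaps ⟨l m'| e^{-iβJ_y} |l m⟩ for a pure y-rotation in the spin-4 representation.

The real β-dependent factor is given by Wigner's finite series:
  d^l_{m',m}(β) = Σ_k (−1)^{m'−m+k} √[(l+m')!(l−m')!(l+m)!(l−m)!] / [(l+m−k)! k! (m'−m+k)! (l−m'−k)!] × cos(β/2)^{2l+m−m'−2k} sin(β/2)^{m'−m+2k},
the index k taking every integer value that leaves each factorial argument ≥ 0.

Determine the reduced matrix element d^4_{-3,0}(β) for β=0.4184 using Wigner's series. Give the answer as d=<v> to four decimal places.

d=0.0906

d^4_{-3,0}(β=0.4184) via Wigner's sum:
With c≡cos(β/2)=0.978197 and s≡sin(β/2)=0.207677, N=[1·5040·24·24]^{1/2}=1703.830978
k∈{3,4} keeps every argument non-negative
  k=3: (−1)^0·1703.8310/(144)·0.9782^5·0.2077^3 = +0.094921
  k=4: (−1)^1·1703.8310/(144)·0.9782^3·0.2077^5 = -0.004278
d^4_{-3,0}(0.4184) = +0.094921 -0.004278 = +0.090643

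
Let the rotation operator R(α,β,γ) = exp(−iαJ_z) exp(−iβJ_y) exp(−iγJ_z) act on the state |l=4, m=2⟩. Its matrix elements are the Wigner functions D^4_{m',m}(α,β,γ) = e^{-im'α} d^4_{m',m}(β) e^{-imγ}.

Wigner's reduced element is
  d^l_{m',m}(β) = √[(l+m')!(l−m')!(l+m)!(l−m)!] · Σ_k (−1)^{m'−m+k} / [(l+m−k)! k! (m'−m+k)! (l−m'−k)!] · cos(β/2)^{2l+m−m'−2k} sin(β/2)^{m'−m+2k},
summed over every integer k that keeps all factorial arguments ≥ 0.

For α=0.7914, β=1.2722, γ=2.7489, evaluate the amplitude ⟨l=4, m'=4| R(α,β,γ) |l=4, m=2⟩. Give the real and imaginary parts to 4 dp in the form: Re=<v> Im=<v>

Re=-0.3663 Im=-0.3491

D^4_{4,2}(0.7914,1.2722,2.7489) = e^{-i·4·0.7914}·d^4_{4,2}(1.2722)·e^{-i·2·2.7489}. Compute d first:
With c≡cos(β/2)=0.804419 and s≡sin(β/2)=0.594063, N=[40320·1·720·2]^{1/2}=7619.763776
The bounds max(0,m−m')=0 and min(l+m,l−m')=0 give 1 term
  k=0: (−1)^2·7619.7638/(1440)·0.8044^6·0.5941^2 = +0.505984
d^4_{4,2}(1.2722) = +0.505984
Attach z-rotation phases: D = e^{-i(4)(0.7914)}·(+0.505984)·e^{-i(2)(2.7489)} = -0.366275-0.349088i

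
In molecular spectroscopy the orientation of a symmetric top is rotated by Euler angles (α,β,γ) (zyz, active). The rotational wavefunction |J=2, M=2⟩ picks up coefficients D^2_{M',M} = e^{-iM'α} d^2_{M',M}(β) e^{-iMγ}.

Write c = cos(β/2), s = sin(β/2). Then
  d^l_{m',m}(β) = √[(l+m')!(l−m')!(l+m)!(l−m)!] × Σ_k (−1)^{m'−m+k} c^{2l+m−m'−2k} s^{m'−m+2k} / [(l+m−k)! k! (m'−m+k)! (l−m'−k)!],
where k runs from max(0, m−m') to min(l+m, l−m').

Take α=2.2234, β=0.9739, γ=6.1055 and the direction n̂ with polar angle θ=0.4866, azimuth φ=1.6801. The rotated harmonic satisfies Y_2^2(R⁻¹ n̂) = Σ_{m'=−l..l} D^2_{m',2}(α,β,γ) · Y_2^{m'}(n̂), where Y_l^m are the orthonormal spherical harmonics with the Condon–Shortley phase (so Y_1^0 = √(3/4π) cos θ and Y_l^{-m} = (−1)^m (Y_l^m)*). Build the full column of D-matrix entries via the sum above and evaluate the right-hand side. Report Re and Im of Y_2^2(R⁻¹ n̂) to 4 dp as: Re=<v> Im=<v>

Re=0.0387 Im=0.1152

Need the full column D^2_{m',2} for m'=−2..2 at α=2.2234, β=0.9739, γ=6.1055.
cos(β/2)=0.883764, sin(β/2)=0.467933
d^2_{-2,2}: single k=4 term ⇒ +0.047944;  D = +0.004299-0.047751i
d^2_{-1,2}: single k=3 term ⇒ +0.181099;  D = -0.153165+0.096630i
d^2_{0,2}: single k=2 term ⇒ +0.418904;  D = +0.392730+0.145753i
d^2_{1,2}: single k=1 term ⇒ +0.645985;  D = -0.189193-0.617659i
d^2_{2,2}: single k=0 term ⇒ +0.610022;  D = -0.354921+0.496143i
Y_2^{m'}(θ=0.4866,φ=1.6801) and Σ D·Y over m':
  (+0.0043-0.0478i)·(-0.0825+0.0183i)  (-0.1532+0.0966i)·(-0.0348-0.3174i)  (+0.3927+0.1458i)·(+0.4239+0.0000i)  (-0.1892-0.6177i)·(+0.0348-0.3174i)  (-0.3549+0.4961i)·(-0.0825-0.0183i)
Y_2^2(R⁻¹ n̂) = +0.038704+0.115180i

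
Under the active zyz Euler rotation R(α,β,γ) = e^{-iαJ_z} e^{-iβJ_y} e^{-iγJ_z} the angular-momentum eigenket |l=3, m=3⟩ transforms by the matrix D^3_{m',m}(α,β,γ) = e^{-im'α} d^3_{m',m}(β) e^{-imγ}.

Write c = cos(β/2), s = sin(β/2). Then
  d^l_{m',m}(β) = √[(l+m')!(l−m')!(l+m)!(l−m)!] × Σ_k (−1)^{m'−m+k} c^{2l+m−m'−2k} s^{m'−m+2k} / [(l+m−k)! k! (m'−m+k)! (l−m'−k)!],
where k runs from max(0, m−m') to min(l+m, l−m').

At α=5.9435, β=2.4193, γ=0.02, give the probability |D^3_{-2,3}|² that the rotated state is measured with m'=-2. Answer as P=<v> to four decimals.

First d^3_{-2,3}(β=2.4193), then the phase factors e^{-i(-2)α} and e^{-i(3)γ}:
Half-angle: c=0.353347, s=0.935492. N=√(1·120·720·1)=293.938769
The bounds max(0,m−m')=5 and min(l+m,l−m')=5 give 1 term
  k=5: (−1)^0·293.9388/(120)·0.3533^1·0.9355^5 = +0.620123
d^3_{-2,3}(2.4193) = +0.620123
|D^3_{-2,3}|² = |d^3_{-2,3}(β)|² = (+0.620123)² = 0.384553 (the z-rotation phases have unit modulus)

P=0.3846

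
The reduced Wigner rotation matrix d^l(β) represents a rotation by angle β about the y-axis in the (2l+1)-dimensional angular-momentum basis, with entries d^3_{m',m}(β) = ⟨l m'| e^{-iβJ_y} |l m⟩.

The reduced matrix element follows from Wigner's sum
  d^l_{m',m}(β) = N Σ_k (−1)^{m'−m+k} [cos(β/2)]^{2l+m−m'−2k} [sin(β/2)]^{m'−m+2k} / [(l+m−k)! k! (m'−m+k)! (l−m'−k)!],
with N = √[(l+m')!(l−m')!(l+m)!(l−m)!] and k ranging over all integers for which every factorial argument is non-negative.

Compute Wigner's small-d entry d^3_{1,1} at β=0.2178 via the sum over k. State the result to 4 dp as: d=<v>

d^3_{1,1}(β=0.2178) via Wigner's sum:
c=cos(0.2178/2)=0.994076, s=sin(0.2178/2)=0.108685; N=√[24·2·24·2]=48.000000
The bounds max(0,m−m')=0 and min(l+m,l−m')=2 give 3 terms
  k=0: (−1)^0·48.0000/(48)·0.9941^6·0.1087^0 = +0.964980
  k=1: (−1)^1·48.0000/(6)·0.9941^4·0.1087^2 = -0.092280
  k=2: (−1)^2·48.0000/(8)·0.9941^2·0.1087^4 = +0.000827
d^3_{1,1}(0.2178) = +0.964980 -0.092280 +0.000827 = +0.873527

d=0.8735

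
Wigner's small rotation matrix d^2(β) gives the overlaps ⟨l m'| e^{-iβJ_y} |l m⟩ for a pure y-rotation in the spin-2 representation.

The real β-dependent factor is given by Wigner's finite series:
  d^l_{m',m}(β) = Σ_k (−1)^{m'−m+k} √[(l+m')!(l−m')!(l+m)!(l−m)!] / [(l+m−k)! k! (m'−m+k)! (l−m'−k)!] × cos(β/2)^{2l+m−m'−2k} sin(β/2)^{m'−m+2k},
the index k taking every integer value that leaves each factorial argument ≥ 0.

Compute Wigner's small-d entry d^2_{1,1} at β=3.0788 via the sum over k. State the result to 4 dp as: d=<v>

d=-0.0030

d^2_{1,1}(β=3.0788) via Wigner's sum:
With c≡cos(β/2)=0.031391 and s≡sin(β/2)=0.999507, N=[6·1·6·1]^{1/2}=6.000000
The bounds max(0,m−m')=0 and min(l+m,l−m')=1 give 2 terms
  k=0: (−1)^0·6.0000/(6)·0.0314^4·0.9995^0 = +0.000001
  k=1: (−1)^1·6.0000/(2)·0.0314^2·0.9995^2 = -0.002953
d^2_{1,1}(3.0788) = +0.000001 -0.002953 = -0.002952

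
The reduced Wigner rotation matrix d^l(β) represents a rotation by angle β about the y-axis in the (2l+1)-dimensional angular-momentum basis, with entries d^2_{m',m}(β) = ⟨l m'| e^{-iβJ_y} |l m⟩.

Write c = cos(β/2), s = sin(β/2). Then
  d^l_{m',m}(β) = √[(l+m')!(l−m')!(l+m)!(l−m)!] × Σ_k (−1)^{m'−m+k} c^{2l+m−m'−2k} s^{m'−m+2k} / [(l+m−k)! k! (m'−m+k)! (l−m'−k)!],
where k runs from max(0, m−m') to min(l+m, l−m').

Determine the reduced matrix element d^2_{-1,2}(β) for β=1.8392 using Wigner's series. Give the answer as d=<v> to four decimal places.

d=0.6099

d^2_{-1,2}(β=1.8392) via Wigner's sum:
With c≡cos(β/2)=0.606138 and s≡sin(β/2)=0.795359, N=[1·6·24·1]^{1/2}=12.000000
k∈{3} keeps every argument non-negative
  k=3: (−1)^0·12.0000/(6)·0.6061^1·0.7954^3 = +0.609946
d^2_{-1,2}(1.8392) = +0.609946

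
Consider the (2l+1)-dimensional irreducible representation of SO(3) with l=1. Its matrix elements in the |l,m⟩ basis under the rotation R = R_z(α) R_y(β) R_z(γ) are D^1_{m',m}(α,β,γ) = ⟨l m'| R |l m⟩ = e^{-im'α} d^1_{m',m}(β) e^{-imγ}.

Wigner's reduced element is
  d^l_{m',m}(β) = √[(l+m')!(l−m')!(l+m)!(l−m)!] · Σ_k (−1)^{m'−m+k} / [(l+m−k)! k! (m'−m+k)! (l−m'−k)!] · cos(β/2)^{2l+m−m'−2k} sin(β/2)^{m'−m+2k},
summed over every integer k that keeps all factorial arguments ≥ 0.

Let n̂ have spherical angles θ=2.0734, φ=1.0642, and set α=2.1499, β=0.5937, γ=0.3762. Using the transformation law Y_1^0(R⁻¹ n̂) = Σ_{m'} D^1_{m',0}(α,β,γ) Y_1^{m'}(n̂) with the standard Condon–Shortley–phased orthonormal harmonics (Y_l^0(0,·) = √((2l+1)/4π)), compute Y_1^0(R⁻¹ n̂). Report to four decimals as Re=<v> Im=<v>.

Need the full column D^1_{m',0} for m'=−1..1 at α=2.1499, β=0.5937, γ=0.3762.
cos(β/2)=0.956263, sin(β/2)=0.292509
d^1_{-1,0}: single k=1 term ⇒ +0.395578;  D = -0.216490+0.331080i
d^1_{0,0}: k∈[0..1] ⇒ +0.914438 -0.085562 = +0.828876;  D = +0.828876+0.000000i
d^1_{1,0}: single k=0 term ⇒ -0.395578;  D = +0.216490+0.331080i
Y_1^{m'}(θ=2.0734,φ=1.0642) and Σ D·Y over m':
  (-0.2165+0.3311i)·(+0.1469-0.2647i)  (+0.8289+0.0000i)·(-0.2354+0.0000i)  (+0.2165+0.3311i)·(-0.1469-0.2647i)
Y_1^0(R⁻¹ n̂) = -0.083394+0.000000i

Re=-0.0834 Im=0.0000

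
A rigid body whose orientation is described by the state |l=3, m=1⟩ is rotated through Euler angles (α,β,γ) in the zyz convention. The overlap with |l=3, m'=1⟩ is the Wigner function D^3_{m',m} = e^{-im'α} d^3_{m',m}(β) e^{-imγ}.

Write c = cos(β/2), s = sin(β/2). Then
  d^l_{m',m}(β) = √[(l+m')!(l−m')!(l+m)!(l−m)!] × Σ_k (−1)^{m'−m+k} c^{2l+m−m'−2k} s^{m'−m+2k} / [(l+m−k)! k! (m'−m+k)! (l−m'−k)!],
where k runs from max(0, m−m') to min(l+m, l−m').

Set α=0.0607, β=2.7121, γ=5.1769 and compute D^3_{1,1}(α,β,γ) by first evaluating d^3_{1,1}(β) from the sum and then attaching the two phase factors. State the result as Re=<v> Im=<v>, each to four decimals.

Re=0.1166 Im=0.2013

First d^3_{1,1}(β=2.7121), then the phase factors e^{-i(1)α} and e^{-i(1)γ}:
Half-angle: c=0.213100, s=0.977030. N=√(24·2·24·2)=48.000000
k∈{0,1,2} keeps every argument non-negative
  k=0: (−1)^0·48.0000/(48)·0.2131^6·0.9770^0 = +0.000094
  k=1: (−1)^1·48.0000/(6)·0.2131^4·0.9770^2 = -0.015748
  k=2: (−1)^2·48.0000/(8)·0.2131^2·0.9770^4 = +0.248284
d^3_{1,1}(2.7121) = +0.000094 -0.015748 +0.248284 = +0.232629
Attach z-rotation phases: D = e^{-i(1)(0.0607)}·(+0.232629)·e^{-i(1)(5.1769)} = +0.116639+0.201275i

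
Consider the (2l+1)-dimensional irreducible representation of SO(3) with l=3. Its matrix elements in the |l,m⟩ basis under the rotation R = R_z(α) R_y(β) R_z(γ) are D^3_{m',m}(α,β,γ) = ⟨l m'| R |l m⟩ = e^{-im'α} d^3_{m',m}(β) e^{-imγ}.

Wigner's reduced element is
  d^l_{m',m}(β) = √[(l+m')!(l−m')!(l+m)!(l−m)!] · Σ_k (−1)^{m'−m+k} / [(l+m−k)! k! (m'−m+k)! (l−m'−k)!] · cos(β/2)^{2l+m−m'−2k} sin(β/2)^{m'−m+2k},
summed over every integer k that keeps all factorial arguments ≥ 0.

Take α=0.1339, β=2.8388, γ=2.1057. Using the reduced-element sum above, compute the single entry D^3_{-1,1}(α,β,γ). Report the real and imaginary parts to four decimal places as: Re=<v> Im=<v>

D^3_{-1,1}(0.1339,2.8388,2.1057) = e^{-i·-1·0.1339}·d^3_{-1,1}(2.8388)·e^{-i·1·2.1057}. Compute d first:
With c≡cos(β/2)=0.150819 and s≡sin(β/2)=0.988561, N=[2·24·24·2]^{1/2}=48.000000
The bounds max(0,m−m')=2 and min(l+m,l−m')=4 give 3 terms
  k=2: (−1)^0·48.0000/(8)·0.1508^4·0.9886^2 = +0.003034
  k=3: (−1)^1·48.0000/(6)·0.1508^2·0.9886^4 = -0.173786
  k=4: (−1)^2·48.0000/(48)·0.1508^0·0.9886^6 = +0.933302
d^3_{-1,1}(2.8388) = +0.003034 -0.173786 +0.933302 = +0.762549
Phases: e^{-i·(-1)·0.1339}=+0.991049+0.133500i, e^{-i·(1)·2.1057}=-0.509758-0.860318i ⇒ D=-0.297656-0.702056i

Re=-0.2977 Im=-0.7021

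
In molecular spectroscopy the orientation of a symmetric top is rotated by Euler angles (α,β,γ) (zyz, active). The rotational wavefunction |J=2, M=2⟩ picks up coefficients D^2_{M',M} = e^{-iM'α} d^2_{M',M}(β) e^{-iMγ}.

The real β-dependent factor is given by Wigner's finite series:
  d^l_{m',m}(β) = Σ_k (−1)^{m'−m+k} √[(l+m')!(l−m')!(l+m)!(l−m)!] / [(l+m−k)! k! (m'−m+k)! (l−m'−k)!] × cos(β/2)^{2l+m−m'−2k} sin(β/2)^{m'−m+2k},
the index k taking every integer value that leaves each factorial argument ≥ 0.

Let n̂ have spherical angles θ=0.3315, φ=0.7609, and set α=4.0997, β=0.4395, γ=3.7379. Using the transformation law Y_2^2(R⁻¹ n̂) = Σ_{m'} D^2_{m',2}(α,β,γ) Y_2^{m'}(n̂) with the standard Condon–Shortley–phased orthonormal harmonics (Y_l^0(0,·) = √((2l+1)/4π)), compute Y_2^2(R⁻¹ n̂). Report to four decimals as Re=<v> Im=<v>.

Re=0.0359 Im=-0.1826

Need the full column D^2_{m',2} for m'=−2..2 at α=4.0997, β=0.4395, γ=3.7379.
cos(β/2)=0.975952, sin(β/2)=0.217986
d^2_{-2,2}: single k=4 term ⇒ +0.002258;  D = +0.001692+0.001495i
d^2_{-1,2}: single k=3 term ⇒ +0.020218;  D = -0.019665+0.004698i
d^2_{0,2}: single k=2 term ⇒ +0.110863;  D = +0.040934-0.103030i
d^2_{1,2}: single k=1 term ⇒ +0.405269;  D = +0.222072+0.339009i
d^2_{2,2}: single k=0 term ⇒ +0.907222;  D = -0.906736-0.029718i
Y_2^{m'}(θ=0.3315,φ=0.7609) and Σ D·Y over m':
  (+0.0017+0.0015i)·(+0.0020-0.0409i)  (-0.0197+0.0047i)·(+0.1722-0.1639i)  (+0.0409-0.1030i)·(+0.5306+0.0000i)  (+0.2221+0.3390i)·(-0.1722-0.1639i)  (-0.9067-0.0297i)·(+0.0020+0.0409i)
Y_2^2(R⁻¹ n̂) = +0.035906-0.182589i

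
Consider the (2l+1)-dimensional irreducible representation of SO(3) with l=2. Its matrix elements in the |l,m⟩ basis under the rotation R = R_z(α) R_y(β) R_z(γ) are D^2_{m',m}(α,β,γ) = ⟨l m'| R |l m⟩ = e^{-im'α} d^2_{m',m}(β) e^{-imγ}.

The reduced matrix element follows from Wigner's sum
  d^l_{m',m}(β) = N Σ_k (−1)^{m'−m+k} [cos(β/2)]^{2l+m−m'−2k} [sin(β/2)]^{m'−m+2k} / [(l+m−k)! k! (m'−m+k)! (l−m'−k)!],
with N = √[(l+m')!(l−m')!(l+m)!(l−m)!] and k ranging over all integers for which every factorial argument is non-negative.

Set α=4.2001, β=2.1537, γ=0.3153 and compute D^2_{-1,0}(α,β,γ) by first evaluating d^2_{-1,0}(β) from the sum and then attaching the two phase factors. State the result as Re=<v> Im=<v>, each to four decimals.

Split into d^2_{-1,0}(β=2.1537) × two z-phases.
Half-angle: c=0.474104, s=0.880469. N=√(1·6·2·2)=4.898979
Admissible k: 1..2 (factorial args all ≥0)
  k=1: (−1)^0·4.8990/(2)·0.4741^3·0.8805^1 = +0.229832
  k=2: (−1)^1·4.8990/(2)·0.4741^1·0.8805^3 = -0.792668
d^2_{-1,0}(2.1537) = +0.229832 -0.792668 = -0.562836
D = (-0.490174-0.871625i)·(-0.562836)·(+1.000000+0.000000i) = +0.275887+0.490581i

Re=0.2759 Im=0.4906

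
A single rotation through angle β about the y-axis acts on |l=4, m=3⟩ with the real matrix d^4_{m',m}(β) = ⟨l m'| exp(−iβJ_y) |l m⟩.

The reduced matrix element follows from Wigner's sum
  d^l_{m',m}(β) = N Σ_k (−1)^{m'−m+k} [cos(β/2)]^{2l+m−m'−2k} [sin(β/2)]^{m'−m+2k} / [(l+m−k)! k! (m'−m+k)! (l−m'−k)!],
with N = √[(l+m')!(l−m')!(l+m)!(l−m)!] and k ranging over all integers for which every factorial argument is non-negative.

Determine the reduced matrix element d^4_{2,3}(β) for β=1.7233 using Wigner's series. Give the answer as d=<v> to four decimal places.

d=-0.4335

d^4_{2,3}(β=1.7233) via Wigner's sum:
c=cos(1.7233/2)=0.651186, s=sin(1.7233/2)=0.758918; N=√[720·2·5040·1]=2693.993318
k: max(0,(3)−(2))=1 … min(4+(3),4−(2))=2
  k=1: (−1)^0·2693.9933/(720)·0.6512^7·0.7589^1 = +0.140992
  k=2: (−1)^1·2693.9933/(240)·0.6512^5·0.7589^3 = -0.574507
d^4_{2,3}(1.7233) = +0.140992 -0.574507 = -0.433515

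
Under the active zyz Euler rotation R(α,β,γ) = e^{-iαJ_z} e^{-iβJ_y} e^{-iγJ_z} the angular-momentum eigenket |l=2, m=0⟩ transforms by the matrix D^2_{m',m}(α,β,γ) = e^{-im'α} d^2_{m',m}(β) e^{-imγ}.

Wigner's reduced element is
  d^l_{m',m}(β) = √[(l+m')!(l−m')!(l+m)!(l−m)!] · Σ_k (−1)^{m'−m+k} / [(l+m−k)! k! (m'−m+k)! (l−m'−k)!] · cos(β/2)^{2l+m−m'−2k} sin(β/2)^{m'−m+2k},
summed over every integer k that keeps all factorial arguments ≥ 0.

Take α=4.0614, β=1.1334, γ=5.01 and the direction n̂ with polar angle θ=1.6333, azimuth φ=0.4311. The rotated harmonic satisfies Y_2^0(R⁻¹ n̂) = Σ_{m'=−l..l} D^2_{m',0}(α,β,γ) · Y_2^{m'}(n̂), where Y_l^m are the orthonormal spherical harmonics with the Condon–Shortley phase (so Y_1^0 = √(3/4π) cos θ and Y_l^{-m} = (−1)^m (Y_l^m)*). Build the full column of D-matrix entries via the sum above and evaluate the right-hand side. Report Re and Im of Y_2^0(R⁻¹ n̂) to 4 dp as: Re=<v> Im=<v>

Re=0.3282 Im=0.0000

Need the full column D^2_{m',0} for m'=−2..2 at α=4.0614, β=1.1334, γ=5.01.
cos(β/2)=0.843677, sin(β/2)=0.536851
d^2_{-2,0}: single k=2 term ⇒ +0.502499;  D = -0.133460+0.484452i
d^2_{-1,0}: k∈[1..2] ⇒ +0.789693 -0.319752 = +0.469941;  D = -0.284772-0.373831i
d^2_{0,0}: k∈[0..2] ⇒ +0.506647 -0.820578 +0.083064 = -0.230867;  D = -0.230867+0.000000i
d^2_{1,0}: k∈[0..1] ⇒ -0.789693 +0.319752 = -0.469941;  D = +0.284772-0.373831i
d^2_{2,0}: single k=0 term ⇒ +0.502499;  D = -0.133460-0.484452i
Y_2^{m'}(θ=1.6333,φ=0.4311) and Σ D·Y over m':
  (-0.1335+0.4845i)·(+0.2504-0.2921i)  (-0.2848-0.3738i)·(-0.0438+0.0201i)  (-0.2309+0.0000i)·(-0.3117+0.0000i)  (+0.2848-0.3738i)·(+0.0438+0.0201i)  (-0.1335-0.4845i)·(+0.2504+0.2921i)
Y_2^0(R⁻¹ n̂) = +0.328153+0.000000i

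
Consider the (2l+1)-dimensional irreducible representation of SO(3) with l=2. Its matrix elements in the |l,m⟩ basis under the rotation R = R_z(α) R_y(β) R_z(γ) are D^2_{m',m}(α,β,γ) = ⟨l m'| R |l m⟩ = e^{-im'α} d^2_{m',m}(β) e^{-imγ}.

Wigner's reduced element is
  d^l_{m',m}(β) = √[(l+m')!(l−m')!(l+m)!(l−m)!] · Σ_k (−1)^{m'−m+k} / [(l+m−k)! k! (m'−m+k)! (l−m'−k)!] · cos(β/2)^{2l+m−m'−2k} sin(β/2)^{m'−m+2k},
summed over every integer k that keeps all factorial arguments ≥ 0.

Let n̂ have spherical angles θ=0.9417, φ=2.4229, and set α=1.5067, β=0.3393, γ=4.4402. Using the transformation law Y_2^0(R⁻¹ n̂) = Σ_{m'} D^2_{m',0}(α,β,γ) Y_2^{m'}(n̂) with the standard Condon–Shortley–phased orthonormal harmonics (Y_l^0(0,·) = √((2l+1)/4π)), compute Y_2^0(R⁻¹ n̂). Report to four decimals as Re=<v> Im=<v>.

Need the full column D^2_{m',0} for m'=−2..2 at α=1.5067, β=0.3393, γ=4.4402.
cos(β/2)=0.985644, sin(β/2)=0.168837
d^2_{-2,0}: single k=2 term ⇒ +0.067835;  D = -0.067278+0.008672i
d^2_{-1,0}: k∈[1..2] ⇒ +0.396008 -0.011620 = +0.384389;  D = +0.024621+0.383599i
d^2_{0,0}: k∈[0..2] ⇒ +0.943800 -0.110774 +0.000813 = +0.833839;  D = +0.833839+0.000000i
d^2_{1,0}: k∈[0..1] ⇒ -0.396008 +0.011620 = -0.384389;  D = -0.024621+0.383599i
d^2_{2,0}: single k=0 term ⇒ +0.067835;  D = -0.067278-0.008672i
Y_2^{m'}(θ=0.9417,φ=2.4229) and Σ D·Y over m':
  (-0.0673+0.0087i)·(+0.0336+0.2503i)  (+0.0246+0.3836i)·(-0.2766-0.2420i)  (+0.8338+0.0000i)·(+0.0122+0.0000i)  (-0.0246+0.3836i)·(+0.2766-0.2420i)  (-0.0673-0.0087i)·(+0.0336-0.2503i)
Y_2^0(R⁻¹ n̂) = +0.173353+0.000000i

Re=0.1734 Im=0.0000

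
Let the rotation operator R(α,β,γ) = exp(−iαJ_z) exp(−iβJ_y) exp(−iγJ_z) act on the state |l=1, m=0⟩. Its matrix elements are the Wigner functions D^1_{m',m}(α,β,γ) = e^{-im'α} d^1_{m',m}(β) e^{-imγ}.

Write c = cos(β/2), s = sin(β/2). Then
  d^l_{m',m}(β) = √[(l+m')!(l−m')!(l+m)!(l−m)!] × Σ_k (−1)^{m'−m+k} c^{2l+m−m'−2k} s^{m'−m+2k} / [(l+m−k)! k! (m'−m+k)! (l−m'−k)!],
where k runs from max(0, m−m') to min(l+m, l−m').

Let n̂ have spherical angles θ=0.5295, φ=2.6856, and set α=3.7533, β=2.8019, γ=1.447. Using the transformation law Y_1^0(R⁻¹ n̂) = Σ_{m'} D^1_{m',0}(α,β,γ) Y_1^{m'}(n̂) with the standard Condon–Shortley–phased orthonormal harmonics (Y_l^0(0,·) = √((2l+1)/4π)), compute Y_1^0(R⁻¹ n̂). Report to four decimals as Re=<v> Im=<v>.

Re=-0.3579 Im=0.0000

Need the full column D^1_{m',0} for m'=−1..1 at α=3.7533, β=2.8019, γ=1.447.
cos(β/2)=0.169031, sin(β/2)=0.985611
d^1_{-1,0}: single k=1 term ⇒ +0.235606;  D = -0.192883-0.135301i
d^1_{0,0}: k∈[0..1] ⇒ +0.028571 -0.971429 = -0.942857;  D = -0.942857+0.000000i
d^1_{1,0}: single k=0 term ⇒ -0.235606;  D = +0.192883-0.135301i
Y_1^{m'}(θ=0.5295,φ=2.6856) and Σ D·Y over m':
  (-0.1929-0.1353i)·(-0.1567-0.0768i)  (-0.9429+0.0000i)·(+0.4217+0.0000i)  (+0.1929-0.1353i)·(+0.1567-0.0768i)
Y_1^0(R⁻¹ n̂) = -0.357949+0.000000i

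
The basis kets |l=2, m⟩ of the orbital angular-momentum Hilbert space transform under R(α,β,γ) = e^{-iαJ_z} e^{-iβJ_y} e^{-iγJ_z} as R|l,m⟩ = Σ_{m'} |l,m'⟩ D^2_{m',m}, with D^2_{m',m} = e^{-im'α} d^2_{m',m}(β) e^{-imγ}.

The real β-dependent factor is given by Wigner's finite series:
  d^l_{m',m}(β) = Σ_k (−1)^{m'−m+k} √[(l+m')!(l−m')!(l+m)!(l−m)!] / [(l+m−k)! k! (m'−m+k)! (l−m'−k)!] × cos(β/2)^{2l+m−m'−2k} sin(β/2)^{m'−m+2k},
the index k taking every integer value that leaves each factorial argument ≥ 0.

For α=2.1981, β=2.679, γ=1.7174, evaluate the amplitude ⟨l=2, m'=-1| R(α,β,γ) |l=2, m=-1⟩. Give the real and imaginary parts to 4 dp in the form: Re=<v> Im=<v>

Re=0.1049 Im=0.1025

First d^2_{-1,-1}(β=2.679), then the phase factors e^{-i(-1)α} and e^{-i(-1)γ}:
Half-angle: c=0.229240, s=0.973370. N=√(1·6·1·6)=6.000000
k: max(0,(-1)−(-1))=0 … min(2+(-1),2−(-1))=1
  k=0: (−1)^0·6.0000/(6)·0.2292^4·0.9734^0 = +0.002762
  k=1: (−1)^1·6.0000/(2)·0.2292^2·0.9734^2 = -0.149368
d^2_{-1,-1}(2.679) = +0.002762 -0.149368 = -0.146606
D = (-0.586964+0.809613i)·(-0.146606)·(-0.146079+0.989273i) = +0.104850+0.102468i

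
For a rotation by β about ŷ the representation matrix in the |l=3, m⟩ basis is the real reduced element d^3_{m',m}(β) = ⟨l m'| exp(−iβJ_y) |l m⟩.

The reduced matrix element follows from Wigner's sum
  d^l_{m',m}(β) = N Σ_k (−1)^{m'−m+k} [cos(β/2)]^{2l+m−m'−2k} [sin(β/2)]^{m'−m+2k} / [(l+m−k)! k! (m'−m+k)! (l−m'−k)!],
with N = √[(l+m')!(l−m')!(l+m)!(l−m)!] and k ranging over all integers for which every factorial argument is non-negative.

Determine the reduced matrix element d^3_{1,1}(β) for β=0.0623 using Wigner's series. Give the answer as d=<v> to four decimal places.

d=0.9894

d^3_{1,1}(β=0.0623) via Wigner's sum:
With c≡cos(β/2)=0.999515 and s≡sin(β/2)=0.031145, N=[24·2·24·2]^{1/2}=48.000000
k: max(0,(1)−(1))=0 … min(3+(1),3−(1))=2
  k=0: (−1)^0·48.0000/(48)·0.9995^6·0.0311^0 = +0.997093
  k=1: (−1)^1·48.0000/(6)·0.9995^4·0.0311^2 = -0.007745
  k=2: (−1)^2·48.0000/(8)·0.9995^2·0.0311^4 = +0.000006
d^3_{1,1}(0.0623) = +0.997093 -0.007745 +0.000006 = +0.989353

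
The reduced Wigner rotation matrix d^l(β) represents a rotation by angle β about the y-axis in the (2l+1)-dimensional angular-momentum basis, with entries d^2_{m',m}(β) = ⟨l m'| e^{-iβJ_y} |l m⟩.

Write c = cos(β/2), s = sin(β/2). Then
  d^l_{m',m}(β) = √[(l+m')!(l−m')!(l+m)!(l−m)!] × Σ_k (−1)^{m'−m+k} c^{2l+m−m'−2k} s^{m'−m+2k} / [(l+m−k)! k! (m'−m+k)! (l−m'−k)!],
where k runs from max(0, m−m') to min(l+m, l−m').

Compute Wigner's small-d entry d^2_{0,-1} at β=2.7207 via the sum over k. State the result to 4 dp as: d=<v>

d=0.4567

d^2_{0,-1}(β=2.7207) via Wigner's sum:
With c≡cos(β/2)=0.208896 and s≡sin(β/2)=0.977938, N=[2·2·1·6]^{1/2}=4.898979
The bounds max(0,m−m')=0 and min(l+m,l−m')=1 give 2 terms
  k=0: (−1)^1·4.8990/(2)·0.2089^3·0.9779^1 = -0.021836
  k=1: (−1)^2·4.8990/(2)·0.2089^1·0.9779^3 = +0.478564
d^2_{0,-1}(2.7207) = -0.021836 +0.478564 = +0.456728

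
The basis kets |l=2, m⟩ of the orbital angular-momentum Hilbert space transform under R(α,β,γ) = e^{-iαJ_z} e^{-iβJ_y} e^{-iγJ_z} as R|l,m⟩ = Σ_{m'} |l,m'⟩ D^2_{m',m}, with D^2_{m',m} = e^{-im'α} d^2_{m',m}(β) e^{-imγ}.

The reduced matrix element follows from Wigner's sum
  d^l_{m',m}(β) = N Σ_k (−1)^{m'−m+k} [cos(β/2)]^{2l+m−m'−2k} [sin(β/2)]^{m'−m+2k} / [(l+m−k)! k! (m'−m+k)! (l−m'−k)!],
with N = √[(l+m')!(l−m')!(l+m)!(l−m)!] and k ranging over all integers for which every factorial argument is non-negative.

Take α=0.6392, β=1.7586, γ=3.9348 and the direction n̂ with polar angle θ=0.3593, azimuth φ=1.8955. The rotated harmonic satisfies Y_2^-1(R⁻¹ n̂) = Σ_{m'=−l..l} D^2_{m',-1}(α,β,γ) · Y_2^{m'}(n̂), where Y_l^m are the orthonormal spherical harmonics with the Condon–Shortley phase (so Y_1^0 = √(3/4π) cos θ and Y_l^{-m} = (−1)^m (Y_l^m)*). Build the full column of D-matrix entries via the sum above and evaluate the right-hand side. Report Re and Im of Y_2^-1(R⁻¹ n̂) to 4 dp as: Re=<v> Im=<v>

Need the full column D^2_{m',-1} for m'=−2..2 at α=0.6392, β=1.7586, γ=3.9348.
cos(β/2)=0.637691, sin(β/2)=0.770293
d^2_{-2,-1}: single k=1 term ⇒ +0.399499;  D = +0.191814-0.350438i
d^2_{-1,-1}: k∈[0..1] ⇒ +0.165364 -0.723857 = -0.558493;  D = +0.077043+0.553154i
d^2_{0,-1}: k∈[0..1] ⇒ -0.489284 +0.713926 = +0.224641;  D = -0.157600-0.160081i
d^2_{1,-1}: k∈[0..1] ⇒ +0.723857 -0.352065 = +0.371792;  D = -0.367391-0.057033i
d^2_{2,-1}: single k=0 term ⇒ -0.582918;  D = +0.515640-0.271860i
Y_2^{m'}(θ=0.3593,φ=1.8955) and Σ D·Y over m':
  (+0.1918-0.3504i)·(-0.0380+0.0289i)  (+0.0770+0.5532i)·(-0.0811-0.2410i)  (-0.1576-0.1601i)·(+0.5138+0.0000i)  (-0.3674-0.0570i)·(+0.0811-0.2410i)  (+0.5156-0.2719i)·(-0.0380-0.0289i)
Y_2^-1(R⁻¹ n̂) = -0.022101-0.047459i

Re=-0.0221 Im=-0.0475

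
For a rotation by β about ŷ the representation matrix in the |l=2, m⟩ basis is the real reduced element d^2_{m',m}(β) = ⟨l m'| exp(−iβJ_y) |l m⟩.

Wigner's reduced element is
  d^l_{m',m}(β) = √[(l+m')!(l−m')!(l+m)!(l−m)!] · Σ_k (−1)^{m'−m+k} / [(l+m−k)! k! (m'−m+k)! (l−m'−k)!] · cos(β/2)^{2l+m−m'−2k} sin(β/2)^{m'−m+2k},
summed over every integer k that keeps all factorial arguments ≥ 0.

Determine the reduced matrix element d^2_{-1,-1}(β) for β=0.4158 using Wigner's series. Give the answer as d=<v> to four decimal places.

d=0.7942

d^2_{-1,-1}(β=0.4158) via Wigner's sum:
c=cos(0.4158/2)=0.978467, s=sin(0.4158/2)=0.206406; N=√[1·6·1·6]=6.000000
The bounds max(0,m−m')=0 and min(l+m,l−m')=1 give 2 terms
  k=0: (−1)^0·6.0000/(6)·0.9785^4·0.2064^0 = +0.916609
  k=1: (−1)^1·6.0000/(2)·0.9785^2·0.2064^2 = -0.122365
d^2_{-1,-1}(0.4158) = +0.916609 -0.122365 = +0.794244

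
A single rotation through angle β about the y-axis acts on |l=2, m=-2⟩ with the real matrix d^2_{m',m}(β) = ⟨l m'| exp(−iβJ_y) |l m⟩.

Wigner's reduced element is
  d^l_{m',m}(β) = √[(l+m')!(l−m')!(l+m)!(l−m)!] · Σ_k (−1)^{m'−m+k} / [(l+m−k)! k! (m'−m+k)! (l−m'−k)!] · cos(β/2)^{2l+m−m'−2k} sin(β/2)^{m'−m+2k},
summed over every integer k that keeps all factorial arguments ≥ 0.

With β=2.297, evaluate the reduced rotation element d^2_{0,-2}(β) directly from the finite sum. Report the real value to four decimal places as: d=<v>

d=0.3424

d^2_{0,-2}(β=2.297) via Wigner's sum:
c=cos(2.297/2)=0.409856, s=sin(2.297/2)=0.912150; N=√[2·2·1·24]=9.797959
Admissible k: 0..0 (factorial args all ≥0)
  k=0: (−1)^2·9.7980/(4)·0.4099^2·0.9122^2 = +0.342351
d^2_{0,-2}(2.297) = +0.342351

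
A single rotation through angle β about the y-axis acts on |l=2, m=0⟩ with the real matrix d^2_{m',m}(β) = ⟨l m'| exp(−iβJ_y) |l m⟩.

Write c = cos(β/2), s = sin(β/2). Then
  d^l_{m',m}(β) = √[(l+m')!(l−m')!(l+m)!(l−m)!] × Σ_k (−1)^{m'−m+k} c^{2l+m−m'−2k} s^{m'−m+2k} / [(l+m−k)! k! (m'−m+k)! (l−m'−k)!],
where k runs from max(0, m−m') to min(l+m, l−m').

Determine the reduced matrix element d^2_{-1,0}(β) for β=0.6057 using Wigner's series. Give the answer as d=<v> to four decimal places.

d^2_{-1,0}(β=0.6057) via Wigner's sum:
c=cos(0.6057/2)=0.954490, s=sin(0.6057/2)=0.298242; N=√[1·6·2·2]=4.898979
k: max(0,(0)−(-1))=1 … min(2+(0),2−(-1))=2
  k=1: (−1)^0·4.8990/(2)·0.9545^3·0.2982^1 = +0.635270
  k=2: (−1)^1·4.8990/(2)·0.9545^1·0.2982^3 = -0.062023
d^2_{-1,0}(0.6057) = +0.635270 -0.062023 = +0.573248

d=0.5732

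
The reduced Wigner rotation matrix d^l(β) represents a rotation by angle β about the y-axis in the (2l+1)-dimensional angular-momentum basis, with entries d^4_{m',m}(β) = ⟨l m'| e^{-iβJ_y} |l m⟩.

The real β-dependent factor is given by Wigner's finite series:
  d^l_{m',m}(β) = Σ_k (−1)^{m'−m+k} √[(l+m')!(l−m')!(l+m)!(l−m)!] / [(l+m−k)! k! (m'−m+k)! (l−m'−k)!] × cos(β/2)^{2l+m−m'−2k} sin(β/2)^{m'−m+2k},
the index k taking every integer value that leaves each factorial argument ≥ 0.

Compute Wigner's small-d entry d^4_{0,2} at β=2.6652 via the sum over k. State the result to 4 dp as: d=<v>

d=0.3764

d^4_{0,2}(β=2.6652) via Wigner's sum:
With c≡cos(β/2)=0.235950 and s≡sin(β/2)=0.971765, N=[24·24·720·2]^{1/2}=910.735966
Admissible k: 2..4 (factorial args all ≥0)
  k=2: (−1)^0·910.7360/(96)·0.2360^6·0.9718^2 = +0.001546
  k=3: (−1)^1·910.7360/(36)·0.2360^4·0.9718^4 = -0.069923
  k=4: (−1)^2·910.7360/(96)·0.2360^2·0.9718^6 = +0.444764
d^4_{0,2}(2.6652) = +0.001546 -0.069923 +0.444764 = +0.376388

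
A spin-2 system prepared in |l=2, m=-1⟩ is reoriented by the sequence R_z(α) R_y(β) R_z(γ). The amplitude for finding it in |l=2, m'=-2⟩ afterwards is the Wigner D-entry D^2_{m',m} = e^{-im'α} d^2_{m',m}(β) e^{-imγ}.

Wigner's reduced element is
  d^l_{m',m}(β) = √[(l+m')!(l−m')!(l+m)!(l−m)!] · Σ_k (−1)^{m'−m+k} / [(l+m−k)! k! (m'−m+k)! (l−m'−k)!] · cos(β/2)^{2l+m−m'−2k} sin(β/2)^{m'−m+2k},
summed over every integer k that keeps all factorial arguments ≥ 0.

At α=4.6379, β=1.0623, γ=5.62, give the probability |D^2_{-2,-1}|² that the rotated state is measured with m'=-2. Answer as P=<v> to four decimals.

Split into d^2_{-2,-1}(β=1.0623) × two z-phases.
With c≡cos(β/2)=0.862225 and s≡sin(β/2)=0.506525, N=[1·24·1·6]^{1/2}=12.000000
k∈{1} keeps every argument non-negative
  k=1: (−1)^0·12.0000/(6)·0.8622^3·0.5065^1 = +0.649371
d^2_{-2,-1}(1.0623) = +0.649371
|D^2_{-2,-1}|² = |d^2_{-2,-1}(β)|² = (+0.649371)² = 0.421683 (the z-rotation phases have unit modulus)

P=0.4217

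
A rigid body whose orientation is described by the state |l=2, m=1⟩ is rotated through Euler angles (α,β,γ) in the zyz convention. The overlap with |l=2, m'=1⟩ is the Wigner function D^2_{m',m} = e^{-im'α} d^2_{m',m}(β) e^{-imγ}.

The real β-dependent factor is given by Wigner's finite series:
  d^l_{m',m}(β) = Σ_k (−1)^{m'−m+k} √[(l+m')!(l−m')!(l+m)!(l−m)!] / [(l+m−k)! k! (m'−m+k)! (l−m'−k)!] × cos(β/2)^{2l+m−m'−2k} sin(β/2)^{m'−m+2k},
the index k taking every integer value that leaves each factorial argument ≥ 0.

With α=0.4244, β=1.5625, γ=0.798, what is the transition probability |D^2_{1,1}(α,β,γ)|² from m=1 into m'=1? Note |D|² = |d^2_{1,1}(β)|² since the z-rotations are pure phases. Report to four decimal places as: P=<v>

D^2_{1,1}(0.4244,1.5625,0.798) = e^{-i·1·0.4244}·d^2_{1,1}(1.5625)·e^{-i·1·0.798}. Compute d first:
c=cos(1.5625/2)=0.710034, s=sin(1.5625/2)=0.704168; N=√[6·1·6·1]=6.000000
k∈{0,1} keeps every argument non-negative
  k=0: (−1)^0·6.0000/(6)·0.7100^4·0.7042^0 = +0.254165
  k=1: (−1)^1·6.0000/(2)·0.7100^2·0.7042^2 = -0.749948
d^2_{1,1}(1.5625) = +0.254165 -0.749948 = -0.495783
|D^2_{1,1}|² = |d^2_{1,1}(β)|² = (-0.495783)² = 0.245801 (the z-rotation phases have unit modulus)

P=0.2458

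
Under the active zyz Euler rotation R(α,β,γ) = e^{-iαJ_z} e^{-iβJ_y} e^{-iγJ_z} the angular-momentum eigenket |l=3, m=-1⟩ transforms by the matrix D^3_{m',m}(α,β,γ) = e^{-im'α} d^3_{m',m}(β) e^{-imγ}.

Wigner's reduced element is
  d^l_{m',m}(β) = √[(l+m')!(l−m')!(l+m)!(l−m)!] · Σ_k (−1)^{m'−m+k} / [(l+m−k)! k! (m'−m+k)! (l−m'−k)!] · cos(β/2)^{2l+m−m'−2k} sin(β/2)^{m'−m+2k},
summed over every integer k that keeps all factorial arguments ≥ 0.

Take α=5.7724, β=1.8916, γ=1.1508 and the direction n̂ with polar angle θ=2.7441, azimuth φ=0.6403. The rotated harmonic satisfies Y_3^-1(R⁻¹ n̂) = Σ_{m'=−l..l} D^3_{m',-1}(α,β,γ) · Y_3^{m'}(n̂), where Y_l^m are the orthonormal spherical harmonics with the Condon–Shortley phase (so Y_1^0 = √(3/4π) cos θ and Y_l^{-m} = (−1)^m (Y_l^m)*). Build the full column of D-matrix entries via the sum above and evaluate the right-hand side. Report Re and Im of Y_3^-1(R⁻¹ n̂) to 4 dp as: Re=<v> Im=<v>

Re=-0.0064 Im=-0.0059

Need the full column D^3_{m',-1} for m'=−3..3 at α=5.7724, β=1.8916, γ=1.1508.
cos(β/2)=0.585094, sin(β/2)=0.810965
d^3_{-3,-1}: single k=2 term ⇒ +0.298506;  D = +0.277040-0.111153i
d^3_{-2,-1}: k∈[1..2] ⇒ +0.175846 -0.675638 = -0.499793;  D = -0.495625-0.064408i
d^3_{-1,-1}: k∈[0..2] ⇒ +0.040119 -0.616592 +0.888407 = +0.311934;  D = +0.250199+0.186289i
d^3_{0,-1}: k∈[0..2] ⇒ -0.192629 +1.110187 -0.710932 = +0.206627;  D = +0.084253+0.188669i
d^3_{1,-1}: k∈[0..2] ⇒ +0.462444 -1.184543 +0.284455 = -0.437644;  D = +0.039679-0.435841i
d^3_{2,-1}: k∈[0..1] ⇒ -0.675638 +0.648989 = -0.026650;  D = +0.015082-0.021971i
d^3_{3,-1}: single k=0 term ⇒ +0.573464;  D = -0.514251+0.253785i
Y_3^{m'}(θ=2.7441,φ=0.6403) and Σ D·Y over m':
  (+0.2770-0.1112i)·(-0.0083-0.0227i)  (-0.4956-0.0644i)·(-0.0404+0.1353i)  (+0.2502+0.1863i)·(+0.3261-0.2430i)  (+0.0843+0.1887i)·(-0.4304+0.0000i)  (+0.0397-0.4358i)·(-0.3261-0.2430i)  (+0.0151-0.0220i)·(-0.0404-0.1353i)  (-0.5143+0.2538i)·(+0.0083-0.0227i)
Y_3^-1(R⁻¹ n̂) = -0.006404-0.005919i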